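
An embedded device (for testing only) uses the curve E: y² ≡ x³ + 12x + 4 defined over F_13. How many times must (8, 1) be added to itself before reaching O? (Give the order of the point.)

5

2P: tangent at (8, 1): λ = (3·8² + 12)/(2·1) ≡ 9/2. 2⁻¹ ≡ 7 (mod 13), so λ ≡ 9·7 ≡ 11.
  x = λ² - 8 - 8 = 121 - 16 ≡ 1; y = λ·(8 - 1) - 1 ≡ 11. → (1, 11)
3P: (1, 11) + (8, 1). λ = (1 - 11)/(8 - 1) ≡ 3/7 mod 13. 7⁻¹ ≡ 2 (mod 13), so λ ≡ 6.
  x = λ² - 1 - 8 = 36 - 9 ≡ 1; y = λ·(1 - 1) - 11 ≡ 2. → (1, 2)
4P: (1, 2) + (8, 1). λ = (1 - 2)/(8 - 1) ≡ 12/7 mod 13. 7⁻¹ ≡ 2 (mod 13) since 7·2 = 14 ≡ 1, so λ ≡ 11.
  x = λ² - 1 - 8 = 121 - 9 ≡ 8; y = λ·(1 - 8) - 2 ≡ 12. → (8, 12)
5P: (8, 12) + (8, 1): same x and y₁ ≡ -y₂, so the sum is O.
5P = O, so the order is 5.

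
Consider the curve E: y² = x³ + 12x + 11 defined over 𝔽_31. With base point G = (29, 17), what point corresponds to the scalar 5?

(5, 17)

Double-and-add on 5 = (101)₂. Start with G = (29, 17) for the leading 1-bit.
double: tangent at (29, 17): λ = (3·29² + 12)/(2·17) ≡ 24/3. 3⁻¹ ≡ 21 (mod 31) since 3·21 = 63 ≡ 1, so λ ≡ 24·21 ≡ 8.
  x = λ² - 29 - 29 = 64 - 58 ≡ 6; y = λ·(29 - 6) - 17 ≡ 12. → (6, 12)
double: tangent at (6, 12): λ = (3·6² + 12)/(2·12) ≡ 27/24. 24⁻¹ ≡ 22 (mod 31), so λ ≡ 27·22 ≡ 5.
  x = λ² - 6 - 6 = 25 - 12 ≡ 13; y = λ·(6 - 13) - 12 ≡ 15. → (13, 15)
add G: (13, 15) + (29, 17). λ = (17 - 15)/(29 - 13) ≡ 2/16 mod 31. 16⁻¹ ≡ 2 (mod 31), so λ ≡ 4.
  x = λ² - 13 - 29 = 16 - 42 ≡ 5; y = λ·(13 - 5) - 15 ≡ 17. → (5, 17)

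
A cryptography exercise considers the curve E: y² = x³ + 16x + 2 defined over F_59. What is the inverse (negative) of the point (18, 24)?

(18, 35)

-(18, 24) = (18, -24 mod 59) = (18, 35).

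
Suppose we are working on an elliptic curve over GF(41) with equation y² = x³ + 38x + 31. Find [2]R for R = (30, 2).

(4, 1)

tangent at (30, 2): λ = (3·30² + 38)/(2·2) ≡ 32/4. 4⁻¹ ≡ 31 (mod 41), so λ ≡ 32·31 ≡ 8.
  x = λ² - 30 - 30 = 64 - 60 ≡ 4; y = λ·(30 - 4) - 2 ≡ 1. → (4, 1)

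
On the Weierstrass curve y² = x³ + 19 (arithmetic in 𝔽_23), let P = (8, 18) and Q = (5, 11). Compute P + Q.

(18, 20)

(8, 18) + (5, 11). λ = (11 - 18)/(5 - 8) ≡ 16/20 mod 23. 20⁻¹ ≡ 15 (mod 23), so λ ≡ 10.
  x = λ² - 8 - 5 = 100 - 13 ≡ 18; y = λ·(8 - 18) - 18 ≡ 20. → (18, 20)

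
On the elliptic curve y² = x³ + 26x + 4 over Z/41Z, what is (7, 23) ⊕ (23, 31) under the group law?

(1, 21)

(7, 23) + (23, 31). λ = (31 - 23)/(23 - 7) ≡ 8/16 mod 41. 16⁻¹ ≡ 18 (mod 41) since 16·18 = 288 ≡ 1, so λ ≡ 21.
  x = λ² - 7 - 23 = 441 - 30 ≡ 1; y = λ·(7 - 1) - 23 ≡ 21. → (1, 21)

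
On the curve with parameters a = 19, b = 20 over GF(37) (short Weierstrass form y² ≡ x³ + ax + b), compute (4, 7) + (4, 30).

O

The two points share x = 4 and their y-coordinates satisfy 7 + 30 ≡ 0 (mod 37), so they are inverses. Their sum is ∞.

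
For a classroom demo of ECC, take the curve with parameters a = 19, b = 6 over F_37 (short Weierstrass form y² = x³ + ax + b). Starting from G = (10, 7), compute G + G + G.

(35, 21)

Repeated addition: build up to 3G.
2G: tangent at (10, 7): λ = (3·10² + 19)/(2·7) ≡ 23/14. 14⁻¹ ≡ 8 (mod 37), so λ ≡ 23·8 ≡ 36.
  x = λ² - 10 - 10 = 1296 - 20 ≡ 18; y = λ·(10 - 18) - 7 ≡ 1. → (18, 1)
3G: (18, 1) + (10, 7). λ = (7 - 1)/(10 - 18) ≡ 6/29 mod 37. 29⁻¹ ≡ 23 (mod 37) since 29·23 = 667 ≡ 1, so λ ≡ 27.
  x = λ² - 18 - 10 = 729 - 28 ≡ 35; y = λ·(18 - 35) - 1 ≡ 21. → (35, 21)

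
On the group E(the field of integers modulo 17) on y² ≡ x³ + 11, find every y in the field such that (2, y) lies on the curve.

6, 11

x³ + 0x + 11 = 19 ≡ 2 (mod 17).
Square roots of 2 mod 17: 6 and 11 (since 6² = 36 ≡ 2).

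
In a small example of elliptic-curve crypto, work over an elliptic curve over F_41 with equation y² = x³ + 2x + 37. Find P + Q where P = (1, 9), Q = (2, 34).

(1, 9) + (2, 34). λ = (34 - 9)/(2 - 1) ≡ 25/1 mod 41. 1⁻¹ ≡ 1 (mod 41) since 1·1 = 1 ≡ 1, so λ ≡ 25.
  x = λ² - 1 - 2 = 625 - 3 ≡ 7; y = λ·(1 - 7) - 9 ≡ 5. → (7, 5)

(7, 5)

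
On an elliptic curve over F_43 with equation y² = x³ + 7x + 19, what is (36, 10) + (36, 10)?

tangent at (36, 10): λ = (3·36² + 7)/(2·10) ≡ 25/20. 20⁻¹ ≡ 28 (mod 43), so λ ≡ 25·28 ≡ 12.
  x = λ² - 36 - 36 = 144 - 72 ≡ 29; y = λ·(36 - 29) - 10 ≡ 31. → (29, 31)

(29, 31)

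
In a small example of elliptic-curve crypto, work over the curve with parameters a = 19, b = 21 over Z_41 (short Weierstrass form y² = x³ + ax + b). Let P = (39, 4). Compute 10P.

Repeated addition: build up to 10P.
2P: tangent at (39, 4): λ = (3·39² + 19)/(2·4) ≡ 31/8. 8⁻¹ ≡ 36 (mod 41), so λ ≡ 31·36 ≡ 9.
  x = λ² - 39 - 39 = 81 - 78 ≡ 3; y = λ·(39 - 3) - 4 ≡ 33. → (3, 33)
3P: (3, 33) + (39, 4). λ = (4 - 33)/(39 - 3) ≡ 12/36 mod 41. 36⁻¹ ≡ 8 (mod 41), so λ ≡ 14.
  x = λ² - 3 - 39 = 196 - 42 ≡ 31; y = λ·(3 - 31) - 33 ≡ 26. → (31, 26)
4P: (31, 26) + (39, 4). λ = (4 - 26)/(39 - 31) ≡ 19/8 mod 41. 8⁻¹ ≡ 36 (mod 41) since 8·36 = 288 ≡ 1, so λ ≡ 28.
  x = λ² - 31 - 39 = 784 - 70 ≡ 17; y = λ·(31 - 17) - 26 ≡ 38. → (17, 38)
5P: (17, 38) + (39, 4). λ = (4 - 38)/(39 - 17) ≡ 7/22 mod 41. 22⁻¹ ≡ 28 (mod 41), so λ ≡ 32.
  x = λ² - 17 - 39 = 1024 - 56 ≡ 25; y = λ·(17 - 25) - 38 ≡ 34. → (25, 34)
6P: (25, 34) + (39, 4). λ = (4 - 34)/(39 - 25) ≡ 11/14 mod 41. 14⁻¹ ≡ 3 (mod 41) since 14·3 = 42 ≡ 1, so λ ≡ 33.
  x = λ² - 25 - 39 = 1089 - 64 ≡ 0; y = λ·(25 - 0) - 34 ≡ 12. → (0, 12)
7P: (0, 12) + (39, 4). λ = (4 - 12)/(39 - 0) ≡ 33/39 mod 41. 39⁻¹ ≡ 20 (mod 41), so λ ≡ 4.
  x = λ² - 0 - 39 = 16 - 39 ≡ 18; y = λ·(0 - 18) - 12 ≡ 39. → (18, 39)
8P: (18, 39) + (39, 4). λ = (4 - 39)/(39 - 18) ≡ 6/21 mod 41. 21⁻¹ ≡ 2 (mod 41) since 21·2 = 42 ≡ 1, so λ ≡ 12.
  x = λ² - 18 - 39 = 144 - 57 ≡ 5; y = λ·(18 - 5) - 39 ≡ 35. → (5, 35)
9P: (5, 35) + (39, 4). λ = (4 - 35)/(39 - 5) ≡ 10/34 mod 41. 34⁻¹ ≡ 35 (mod 41) since 34·35 = 1190 ≡ 1, so λ ≡ 22.
  x = λ² - 5 - 39 = 484 - 44 ≡ 30; y = λ·(5 - 30) - 35 ≡ 30. → (30, 30)
10P: (30, 30) + (39, 4). λ = (4 - 30)/(39 - 30) ≡ 15/9 mod 41. 9⁻¹ ≡ 32 (mod 41), so λ ≡ 29.
  x = λ² - 30 - 39 = 841 - 69 ≡ 34; y = λ·(30 - 34) - 30 ≡ 18. → (34, 18)

(34, 18)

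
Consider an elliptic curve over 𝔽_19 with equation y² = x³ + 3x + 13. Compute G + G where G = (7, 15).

(11, 3)

tangent at (7, 15): λ = (3·7² + 3)/(2·15) ≡ 17/11. 11⁻¹ ≡ 7 (mod 19), so λ ≡ 17·7 ≡ 5.
  x = λ² - 7 - 7 = 25 - 14 ≡ 11; y = λ·(7 - 11) - 15 ≡ 3. → (11, 3)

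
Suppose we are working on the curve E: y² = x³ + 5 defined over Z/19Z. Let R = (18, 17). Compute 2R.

tangent at (18, 17): λ = (3·18² + 0)/(2·17) ≡ 3/15. 15⁻¹ ≡ 14 (mod 19), so λ ≡ 3·14 ≡ 4.
  x = λ² - 18 - 18 = 16 - 36 ≡ 18; y = λ·(18 - 18) - 17 ≡ 2. → (18, 2)

(18, 2)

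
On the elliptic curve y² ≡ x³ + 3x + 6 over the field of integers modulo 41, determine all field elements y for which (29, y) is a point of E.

x³ + 3x + 6 = 24482 ≡ 5 (mod 41).
Square roots of 5 mod 41: 13 and 28 (since 13² = 169 ≡ 5).

13, 28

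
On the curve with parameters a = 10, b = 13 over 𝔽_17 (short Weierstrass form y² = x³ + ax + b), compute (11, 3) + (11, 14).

O

The two points share x = 11 and their y-coordinates satisfy 3 + 14 ≡ 0 (mod 17), so they are inverses. Their sum is O.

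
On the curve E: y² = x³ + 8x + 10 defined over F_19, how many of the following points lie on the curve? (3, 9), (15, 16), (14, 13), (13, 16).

(3, 9): 9² ≡ 5, rhs ≡ 4 → off.
(15, 16): 16² ≡ 9, rhs ≡ 9 → on.
(14, 13): 13² ≡ 17, rhs ≡ 16 → off.
(13, 16): 16² ≡ 9, rhs ≡ 12 → off.

1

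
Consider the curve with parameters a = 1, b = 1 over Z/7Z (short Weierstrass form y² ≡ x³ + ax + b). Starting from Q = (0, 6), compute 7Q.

(2, 2)

Double-and-add on 7 = (111)₂. Start with Q = (0, 6) for the leading 1-bit.
double: tangent at (0, 6): λ = (3·0² + 1)/(2·6) ≡ 1/5. 5⁻¹ ≡ 3 (mod 7), so λ ≡ 1·3 ≡ 3.
  x = λ² - 0 - 0 = 9 - 0 ≡ 2; y = λ·(0 - 2) - 6 ≡ 2. → (2, 2)
add Q: (2, 2) + (0, 6). λ = (6 - 2)/(0 - 2) ≡ 4/5 mod 7. 5⁻¹ ≡ 3 (mod 7), so λ ≡ 5.
  x = λ² - 2 - 0 = 25 - 2 ≡ 2; y = λ·(2 - 2) - 2 ≡ 5. → (2, 5)
double: tangent at (2, 5): λ = (3·2² + 1)/(2·5) ≡ 6/3. 3⁻¹ ≡ 5 (mod 7) since 3·5 = 15 ≡ 1, so λ ≡ 6·5 ≡ 2.
  x = λ² - 2 - 2 = 4 - 4 ≡ 0; y = λ·(2 - 0) - 5 ≡ 6. → (0, 6)
add Q: tangent at (0, 6): λ = (3·0² + 1)/(2·6) ≡ 1/5. 5⁻¹ ≡ 3 (mod 7), so λ ≡ 1·3 ≡ 3.
  x = λ² - 0 - 0 = 9 - 0 ≡ 2; y = λ·(0 - 2) - 6 ≡ 2. → (2, 2)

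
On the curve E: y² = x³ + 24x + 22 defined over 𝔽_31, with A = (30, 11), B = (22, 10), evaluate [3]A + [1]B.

First 3A:
Repeated addition: build up to 3A.
2A: tangent at (30, 11): λ = (3·30² + 24)/(2·11) ≡ 27/22. 22⁻¹ ≡ 24 (mod 31), so λ ≡ 27·24 ≡ 28.
  x = λ² - 30 - 30 = 784 - 60 ≡ 11; y = λ·(30 - 11) - 11 ≡ 25. → (11, 25)
3A: (11, 25) + (30, 11). λ = (11 - 25)/(30 - 11) ≡ 17/19 mod 31. 19⁻¹ ≡ 18 (mod 31), so λ ≡ 27.
  x = λ² - 11 - 30 = 729 - 41 ≡ 6; y = λ·(11 - 6) - 25 ≡ 17. → (6, 17)
3A = (6, 17).
Finally 3A + B:
(6, 17) + (22, 10). λ = (10 - 17)/(22 - 6) ≡ 24/16 mod 31. 16⁻¹ ≡ 2 (mod 31), so λ ≡ 17.
  x = λ² - 6 - 22 = 289 - 28 ≡ 13; y = λ·(6 - 13) - 17 ≡ 19. → (13, 19)

(13, 19)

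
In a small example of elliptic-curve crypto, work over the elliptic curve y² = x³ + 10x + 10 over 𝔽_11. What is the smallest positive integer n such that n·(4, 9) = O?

2P: tangent at (4, 9): λ = (3·4² + 10)/(2·9) ≡ 3/7. 7⁻¹ ≡ 8 (mod 11) since 7·8 = 56 ≡ 1, so λ ≡ 3·8 ≡ 2.
  x = λ² - 4 - 4 = 4 - 8 ≡ 7; y = λ·(4 - 7) - 9 ≡ 7. → (7, 7)
3P: (7, 7) + (4, 9). λ = (9 - 7)/(4 - 7) ≡ 2/8 mod 11. 8⁻¹ ≡ 7 (mod 11), so λ ≡ 3.
  x = λ² - 7 - 4 = 9 - 11 ≡ 9; y = λ·(7 - 9) - 7 ≡ 9. → (9, 9)
4P: (9, 9) + (4, 9). λ = (9 - 9)/(4 - 9) ≡ 0/6 mod 11. 6⁻¹ ≡ 2 (mod 11) since 6·2 = 12 ≡ 1, so λ ≡ 0.
  x = λ² - 9 - 4 = 0 - 13 ≡ 9; y = λ·(9 - 9) - 9 ≡ 2. → (9, 2)
5P: (9, 2) + (4, 9). λ = (9 - 2)/(4 - 9) ≡ 7/6 mod 11. 6⁻¹ ≡ 2 (mod 11), so λ ≡ 3.
  x = λ² - 9 - 4 = 9 - 13 ≡ 7; y = λ·(9 - 7) - 2 ≡ 4. → (7, 4)
6P: (7, 4) + (4, 9). λ = (9 - 4)/(4 - 7) ≡ 5/8 mod 11. 8⁻¹ ≡ 7 (mod 11) since 8·7 = 56 ≡ 1, so λ ≡ 2.
  x = λ² - 7 - 4 = 4 - 11 ≡ 4; y = λ·(7 - 4) - 4 ≡ 2. → (4, 2)
7P: (4, 2) + (4, 9): same x and y₁ ≡ -y₂, so the sum is O.
7P = O, so the order is 7.

7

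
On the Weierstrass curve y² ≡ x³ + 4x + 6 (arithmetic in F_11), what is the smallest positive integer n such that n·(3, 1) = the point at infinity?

2P: tangent at (3, 1): λ = (3·3² + 4)/(2·1) ≡ 9/2. 2⁻¹ ≡ 6 (mod 11) since 2·6 = 12 ≡ 1, so λ ≡ 9·6 ≡ 10.
  x = λ² - 3 - 3 = 100 - 6 ≡ 6; y = λ·(3 - 6) - 1 ≡ 2. → (6, 2)
3P: (6, 2) + (3, 1). λ = (1 - 2)/(3 - 6) ≡ 10/8 mod 11. 8⁻¹ ≡ 7 (mod 11), so λ ≡ 4.
  x = λ² - 6 - 3 = 16 - 9 ≡ 7; y = λ·(6 - 7) - 2 ≡ 5. → (7, 5)
4P: (7, 5) + (3, 1). λ = (1 - 5)/(3 - 7) ≡ 7/7 mod 11. 7⁻¹ ≡ 8 (mod 11), so λ ≡ 1.
  x = λ² - 7 - 3 = 1 - 10 ≡ 2; y = λ·(7 - 2) - 5 ≡ 0. → (2, 0)
5P: (2, 0) + (3, 1). λ = (1 - 0)/(3 - 2) ≡ 1/1 mod 11. 1⁻¹ ≡ 1 (mod 11), so λ ≡ 1.
  x = λ² - 2 - 3 = 1 - 5 ≡ 7; y = λ·(2 - 7) - 0 ≡ 6. → (7, 6)
6P: (7, 6) + (3, 1). λ = (1 - 6)/(3 - 7) ≡ 6/7 mod 11. 7⁻¹ ≡ 8 (mod 11), so λ ≡ 4.
  x = λ² - 7 - 3 = 16 - 10 ≡ 6; y = λ·(7 - 6) - 6 ≡ 9. → (6, 9)
7P: (6, 9) + (3, 1). λ = (1 - 9)/(3 - 6) ≡ 3/8 mod 11. 8⁻¹ ≡ 7 (mod 11), so λ ≡ 10.
  x = λ² - 6 - 3 = 100 - 9 ≡ 3; y = λ·(6 - 3) - 9 ≡ 10. → (3, 10)
8P: (3, 10) + (3, 1): same x and y₁ ≡ -y₂, so the sum is the point at infinity.
8P = the point at infinity, so the order is 8.

8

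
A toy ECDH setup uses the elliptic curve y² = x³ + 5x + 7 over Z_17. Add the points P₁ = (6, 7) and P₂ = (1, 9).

(2, 5)

(6, 7) + (1, 9). λ = (9 - 7)/(1 - 6) ≡ 2/12 mod 17. 12⁻¹ ≡ 10 (mod 17) since 12·10 = 120 ≡ 1, so λ ≡ 3.
  x = λ² - 6 - 1 = 9 - 7 ≡ 2; y = λ·(6 - 2) - 7 ≡ 5. → (2, 5)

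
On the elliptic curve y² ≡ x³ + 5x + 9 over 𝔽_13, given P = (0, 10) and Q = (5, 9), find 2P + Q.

First 2P:
Repeated addition: build up to 2P.
2P: tangent at (0, 10): λ = (3·0² + 5)/(2·10) ≡ 5/7. 7⁻¹ ≡ 2 (mod 13) since 7·2 = 14 ≡ 1, so λ ≡ 5·2 ≡ 10.
  x = λ² - 0 - 0 = 100 - 0 ≡ 9; y = λ·(0 - 9) - 10 ≡ 4. → (9, 4)
2P = (9, 4).
Finally 2P + Q:
(9, 4) + (5, 9). λ = (9 - 4)/(5 - 9) ≡ 5/9 mod 13. 9⁻¹ ≡ 3 (mod 13) since 9·3 = 27 ≡ 1, so λ ≡ 2.
  x = λ² - 9 - 5 = 4 - 14 ≡ 3; y = λ·(9 - 3) - 4 ≡ 8. → (3, 8)

(3, 8)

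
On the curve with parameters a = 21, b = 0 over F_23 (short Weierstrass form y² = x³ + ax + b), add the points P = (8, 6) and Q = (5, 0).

(8, 6) + (5, 0). λ = (0 - 6)/(5 - 8) ≡ 17/20 mod 23. 20⁻¹ ≡ 15 (mod 23), so λ ≡ 2.
  x = λ² - 8 - 5 = 4 - 13 ≡ 14; y = λ·(8 - 14) - 6 ≡ 5. → (14, 5)

(14, 5)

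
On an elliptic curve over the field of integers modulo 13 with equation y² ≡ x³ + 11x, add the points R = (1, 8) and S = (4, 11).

(1, 8) + (4, 11). λ = (11 - 8)/(4 - 1) ≡ 3/3 mod 13. 3⁻¹ ≡ 9 (mod 13), so λ ≡ 1.
  x = λ² - 1 - 4 = 1 - 5 ≡ 9; y = λ·(1 - 9) - 8 ≡ 10. → (9, 10)

(9, 10)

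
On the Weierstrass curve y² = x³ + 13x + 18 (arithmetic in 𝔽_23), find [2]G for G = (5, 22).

tangent at (5, 22): λ = (3·5² + 13)/(2·22) ≡ 19/21. 21⁻¹ ≡ 11 (mod 23), so λ ≡ 19·11 ≡ 2.
  x = λ² - 5 - 5 = 4 - 10 ≡ 17; y = λ·(5 - 17) - 22 ≡ 0. → (17, 0)

(17, 0)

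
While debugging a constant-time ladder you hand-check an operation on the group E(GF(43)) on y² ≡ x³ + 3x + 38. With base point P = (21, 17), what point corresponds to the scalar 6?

(6, 33)

Double-and-add on 6 = (110)₂. Start with P = (21, 17) for the leading 1-bit.
double: tangent at (21, 17): λ = (3·21² + 3)/(2·17) ≡ 36/34. 34⁻¹ ≡ 19 (mod 43), so λ ≡ 36·19 ≡ 39.
  x = λ² - 21 - 21 = 1521 - 42 ≡ 17; y = λ·(21 - 17) - 17 ≡ 10. → (17, 10)
add P: (17, 10) + (21, 17). λ = (17 - 10)/(21 - 17) ≡ 7/4 mod 43. 4⁻¹ ≡ 11 (mod 43) since 4·11 = 44 ≡ 1, so λ ≡ 34.
  x = λ² - 17 - 21 = 1156 - 38 ≡ 0; y = λ·(17 - 0) - 10 ≡ 9. → (0, 9)
double: tangent at (0, 9): λ = (3·0² + 3)/(2·9) ≡ 3/18. 18⁻¹ ≡ 12 (mod 43), so λ ≡ 3·12 ≡ 36.
  x = λ² - 0 - 0 = 1296 - 0 ≡ 6; y = λ·(0 - 6) - 9 ≡ 33. → (6, 33)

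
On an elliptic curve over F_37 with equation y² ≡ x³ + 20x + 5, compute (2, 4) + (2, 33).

The two points share x = 2 and their y-coordinates satisfy 4 + 33 ≡ 0 (mod 37), so they are inverses. Their sum is ∞.

O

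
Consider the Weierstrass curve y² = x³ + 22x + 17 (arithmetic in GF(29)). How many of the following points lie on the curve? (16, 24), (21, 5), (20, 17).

1

(16, 24): 24² ≡ 25, rhs ≡ 28 → off.
(21, 5): 5² ≡ 25, rhs ≡ 25 → on.
(20, 17): 17² ≡ 28, rhs ≡ 18 → off.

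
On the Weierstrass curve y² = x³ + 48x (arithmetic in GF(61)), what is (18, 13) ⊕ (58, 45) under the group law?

(18, 13) + (58, 45). λ = (45 - 13)/(58 - 18) ≡ 32/40 mod 61. 40⁻¹ ≡ 29 (mod 61) since 40·29 = 1160 ≡ 1, so λ ≡ 13.
  x = λ² - 18 - 58 = 169 - 76 ≡ 32; y = λ·(18 - 32) - 13 ≡ 49. → (32, 49)

(32, 49)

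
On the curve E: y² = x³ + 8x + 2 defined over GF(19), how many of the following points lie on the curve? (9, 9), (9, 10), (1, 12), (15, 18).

(9, 9): 9² ≡ 5, rhs ≡ 5 → on.
(9, 10): 10² ≡ 5, rhs ≡ 5 → on.
(1, 12): 12² ≡ 11, rhs ≡ 11 → on.
(15, 18): 18² ≡ 1, rhs ≡ 1 → on.

4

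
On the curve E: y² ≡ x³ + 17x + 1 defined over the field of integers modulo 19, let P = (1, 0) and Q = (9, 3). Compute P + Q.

(1, 0) + (9, 3). λ = (3 - 0)/(9 - 1) ≡ 3/8 mod 19. 8⁻¹ ≡ 12 (mod 19), so λ ≡ 17.
  x = λ² - 1 - 9 = 289 - 10 ≡ 13; y = λ·(1 - 13) - 0 ≡ 5. → (13, 5)

(13, 5)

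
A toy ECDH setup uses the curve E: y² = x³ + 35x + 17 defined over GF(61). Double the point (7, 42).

tangent at (7, 42): λ = (3·7² + 35)/(2·42) ≡ 60/23. 23⁻¹ ≡ 8 (mod 61) since 23·8 = 184 ≡ 1, so λ ≡ 60·8 ≡ 53.
  x = λ² - 7 - 7 = 2809 - 14 ≡ 50; y = λ·(7 - 50) - 42 ≡ 58. → (50, 58)

(50, 58)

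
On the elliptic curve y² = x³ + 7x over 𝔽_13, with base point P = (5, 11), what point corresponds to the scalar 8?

Repeated addition: build up to 8P.
2P: tangent at (5, 11): λ = (3·5² + 7)/(2·11) ≡ 4/9. 9⁻¹ ≡ 3 (mod 13), so λ ≡ 4·3 ≡ 12.
  x = λ² - 5 - 5 = 144 - 10 ≡ 4; y = λ·(5 - 4) - 11 ≡ 1. → (4, 1)
3P: (4, 1) + (5, 11). λ = (11 - 1)/(5 - 4) ≡ 10/1 mod 13. 1⁻¹ ≡ 1 (mod 13), so λ ≡ 10.
  x = λ² - 4 - 5 = 100 - 9 ≡ 0; y = λ·(4 - 0) - 1 ≡ 0. → (0, 0)
4P: (0, 0) + (5, 11). λ = (11 - 0)/(5 - 0) ≡ 11/5 mod 13. 5⁻¹ ≡ 8 (mod 13), so λ ≡ 10.
  x = λ² - 0 - 5 = 100 - 5 ≡ 4; y = λ·(0 - 4) - 0 ≡ 12. → (4, 12)
5P: (4, 12) + (5, 11). λ = (11 - 12)/(5 - 4) ≡ 12/1 mod 13. 1⁻¹ ≡ 1 (mod 13) since 1·1 = 1 ≡ 1, so λ ≡ 12.
  x = λ² - 4 - 5 = 144 - 9 ≡ 5; y = λ·(4 - 5) - 12 ≡ 2. → (5, 2)
6P: (5, 2) + (5, 11): same x and y₁ ≡ -y₂, so the sum is ∞.
7P: ∞ + (5, 11) = (5, 11) (identity).
8P: tangent at (5, 11): λ = (3·5² + 7)/(2·11) ≡ 4/9. 9⁻¹ ≡ 3 (mod 13), so λ ≡ 4·3 ≡ 12.
  x = λ² - 5 - 5 = 144 - 10 ≡ 4; y = λ·(5 - 4) - 11 ≡ 1. → (4, 1)

(4, 1)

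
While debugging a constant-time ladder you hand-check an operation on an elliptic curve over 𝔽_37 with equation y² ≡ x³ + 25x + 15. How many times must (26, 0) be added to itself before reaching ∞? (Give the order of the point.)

2

2P: (26, 0) + (26, 0): same x and y₁ ≡ -y₂, so the sum is ∞.
2P = ∞, so the order is 2.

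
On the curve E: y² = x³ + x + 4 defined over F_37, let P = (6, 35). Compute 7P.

Repeated addition: build up to 7P.
2P: tangent at (6, 35): λ = (3·6² + 1)/(2·35) ≡ 35/33. 33⁻¹ ≡ 9 (mod 37), so λ ≡ 35·9 ≡ 19.
  x = λ² - 6 - 6 = 361 - 12 ≡ 16; y = λ·(6 - 16) - 35 ≡ 34. → (16, 34)
3P: (16, 34) + (6, 35). λ = (35 - 34)/(6 - 16) ≡ 1/27 mod 37. 27⁻¹ ≡ 11 (mod 37), so λ ≡ 11.
  x = λ² - 16 - 6 = 121 - 22 ≡ 25; y = λ·(16 - 25) - 34 ≡ 15. → (25, 15)
4P: (25, 15) + (6, 35). λ = (35 - 15)/(6 - 25) ≡ 20/18 mod 37. 18⁻¹ ≡ 35 (mod 37) since 18·35 = 630 ≡ 1, so λ ≡ 34.
  x = λ² - 25 - 6 = 1156 - 31 ≡ 15; y = λ·(25 - 15) - 15 ≡ 29. → (15, 29)
5P: (15, 29) + (6, 35). λ = (35 - 29)/(6 - 15) ≡ 6/28 mod 37. 28⁻¹ ≡ 4 (mod 37) since 28·4 = 112 ≡ 1, so λ ≡ 24.
  x = λ² - 15 - 6 = 576 - 21 ≡ 0; y = λ·(15 - 0) - 29 ≡ 35. → (0, 35)
6P: (0, 35) + (6, 35). λ = (35 - 35)/(6 - 0) ≡ 0/6 mod 37. 6⁻¹ ≡ 31 (mod 37) since 6·31 = 186 ≡ 1, so λ ≡ 0.
  x = λ² - 0 - 6 = 0 - 6 ≡ 31; y = λ·(0 - 31) - 35 ≡ 2. → (31, 2)
7P: (31, 2) + (6, 35). λ = (35 - 2)/(6 - 31) ≡ 33/12 mod 37. 12⁻¹ ≡ 34 (mod 37) since 12·34 = 408 ≡ 1, so λ ≡ 12.
  x = λ² - 31 - 6 = 144 - 37 ≡ 33; y = λ·(31 - 33) - 2 ≡ 11. → (33, 11)

(33, 11)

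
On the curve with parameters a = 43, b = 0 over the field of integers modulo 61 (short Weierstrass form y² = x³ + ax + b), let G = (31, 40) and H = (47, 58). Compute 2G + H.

(25, 48)

First 2G:
Repeated addition: build up to 2G.
2G: tangent at (31, 40): λ = (3·31² + 43)/(2·40) ≡ 59/19. 19⁻¹ ≡ 45 (mod 61) since 19·45 = 855 ≡ 1, so λ ≡ 59·45 ≡ 32.
  x = λ² - 31 - 31 = 1024 - 62 ≡ 47; y = λ·(31 - 47) - 40 ≡ 58. → (47, 58)
2G = (47, 58).
Finally 2G + H:
tangent at (47, 58): λ = (3·47² + 43)/(2·58) ≡ 21/55. 55⁻¹ ≡ 10 (mod 61) since 55·10 = 550 ≡ 1, so λ ≡ 21·10 ≡ 27.
  x = λ² - 47 - 47 = 729 - 94 ≡ 25; y = λ·(47 - 25) - 58 ≡ 48. → (25, 48)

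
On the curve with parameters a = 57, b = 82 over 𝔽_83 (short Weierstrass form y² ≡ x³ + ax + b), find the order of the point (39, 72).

2P: tangent at (39, 72): λ = (3·39² + 57)/(2·72) ≡ 55/61. 61⁻¹ ≡ 49 (mod 83), so λ ≡ 55·49 ≡ 39.
  x = λ² - 39 - 39 = 1521 - 78 ≡ 32; y = λ·(39 - 32) - 72 ≡ 35. → (32, 35)
3P: (32, 35) + (39, 72). λ = (72 - 35)/(39 - 32) ≡ 37/7 mod 83. 7⁻¹ ≡ 12 (mod 83), so λ ≡ 29.
  x = λ² - 32 - 39 = 841 - 71 ≡ 23; y = λ·(32 - 23) - 35 ≡ 60. → (23, 60)
4P: (23, 60) + (39, 72). λ = (72 - 60)/(39 - 23) ≡ 12/16 mod 83. 16⁻¹ ≡ 26 (mod 83), so λ ≡ 63.
  x = λ² - 23 - 39 = 3969 - 62 ≡ 6; y = λ·(23 - 6) - 60 ≡ 15. → (6, 15)
5P: (6, 15) + (39, 72). λ = (72 - 15)/(39 - 6) ≡ 57/33 mod 83. 33⁻¹ ≡ 78 (mod 83) since 33·78 = 2574 ≡ 1, so λ ≡ 47.
  x = λ² - 6 - 39 = 2209 - 45 ≡ 6; y = λ·(6 - 6) - 15 ≡ 68. → (6, 68)
6P: (6, 68) + (39, 72). λ = (72 - 68)/(39 - 6) ≡ 4/33 mod 83. 33⁻¹ ≡ 78 (mod 83) since 33·78 = 2574 ≡ 1, so λ ≡ 63.
  x = λ² - 6 - 39 = 3969 - 45 ≡ 23; y = λ·(6 - 23) - 68 ≡ 23. → (23, 23)
7P: (23, 23) + (39, 72). λ = (72 - 23)/(39 - 23) ≡ 49/16 mod 83. 16⁻¹ ≡ 26 (mod 83) since 16·26 = 416 ≡ 1, so λ ≡ 29.
  x = λ² - 23 - 39 = 841 - 62 ≡ 32; y = λ·(23 - 32) - 23 ≡ 48. → (32, 48)
8P: (32, 48) + (39, 72). λ = (72 - 48)/(39 - 32) ≡ 24/7 mod 83. 7⁻¹ ≡ 12 (mod 83), so λ ≡ 39.
  x = λ² - 32 - 39 = 1521 - 71 ≡ 39; y = λ·(32 - 39) - 48 ≡ 11. → (39, 11)
9P: (39, 11) + (39, 72): same x and y₁ ≡ -y₂, so the sum is O.
9P = O, so the order is 9.

9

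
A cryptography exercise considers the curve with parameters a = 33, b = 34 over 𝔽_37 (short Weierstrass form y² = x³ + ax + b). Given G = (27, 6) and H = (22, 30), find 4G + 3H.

First 4G:
Repeated addition: build up to 4G.
2G: tangent at (27, 6): λ = (3·27² + 33)/(2·6) ≡ 0/12. 12⁻¹ ≡ 34 (mod 37), so λ ≡ 0·34 ≡ 0.
  x = λ² - 27 - 27 = 0 - 54 ≡ 20; y = λ·(27 - 20) - 6 ≡ 31. → (20, 31)
3G: (20, 31) + (27, 6). λ = (6 - 31)/(27 - 20) ≡ 12/7 mod 37. 7⁻¹ ≡ 16 (mod 37), so λ ≡ 7.
  x = λ² - 20 - 27 = 49 - 47 ≡ 2; y = λ·(20 - 2) - 31 ≡ 21. → (2, 21)
4G: (2, 21) + (27, 6). λ = (6 - 21)/(27 - 2) ≡ 22/25 mod 37. 25⁻¹ ≡ 3 (mod 37), so λ ≡ 29.
  x = λ² - 2 - 27 = 841 - 29 ≡ 35; y = λ·(2 - 35) - 21 ≡ 21. → (35, 21)
4G = (35, 21).
Next 3H:
Repeated addition: build up to 3H.
2H: tangent at (22, 30): λ = (3·22² + 33)/(2·30) ≡ 5/23. 23⁻¹ ≡ 29 (mod 37) since 23·29 = 667 ≡ 1, so λ ≡ 5·29 ≡ 34.
  x = λ² - 22 - 22 = 1156 - 44 ≡ 2; y = λ·(22 - 2) - 30 ≡ 21. → (2, 21)
3H: (2, 21) + (22, 30). λ = (30 - 21)/(22 - 2) ≡ 9/20 mod 37. 20⁻¹ ≡ 13 (mod 37), so λ ≡ 6.
  x = λ² - 2 - 22 = 36 - 24 ≡ 12; y = λ·(2 - 12) - 21 ≡ 30. → (12, 30)
3H = (12, 30).
Finally 4G + 3H:
(35, 21) + (12, 30). λ = (30 - 21)/(12 - 35) ≡ 9/14 mod 37. 14⁻¹ ≡ 8 (mod 37), so λ ≡ 35.
  x = λ² - 35 - 12 = 1225 - 47 ≡ 31; y = λ·(35 - 31) - 21 ≡ 8. → (31, 8)

(31, 8)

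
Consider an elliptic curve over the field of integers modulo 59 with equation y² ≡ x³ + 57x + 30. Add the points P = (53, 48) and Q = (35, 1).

(37, 20)

(53, 48) + (35, 1). λ = (1 - 48)/(35 - 53) ≡ 12/41 mod 59. 41⁻¹ ≡ 36 (mod 59) since 41·36 = 1476 ≡ 1, so λ ≡ 19.
  x = λ² - 53 - 35 = 361 - 88 ≡ 37; y = λ·(53 - 37) - 48 ≡ 20. → (37, 20)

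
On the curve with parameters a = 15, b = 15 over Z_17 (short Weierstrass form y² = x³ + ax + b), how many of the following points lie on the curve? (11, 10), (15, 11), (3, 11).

2

(11, 10): 10² ≡ 15, rhs ≡ 15 → on.
(15, 11): 11² ≡ 2, rhs ≡ 11 → off.
(3, 11): 11² ≡ 2, rhs ≡ 2 → on.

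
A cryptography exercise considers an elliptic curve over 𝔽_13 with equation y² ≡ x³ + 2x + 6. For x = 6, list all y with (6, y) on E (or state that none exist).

0

x³ + 2x + 6 = 234 ≡ 0 (mod 13).
Only y = 0 satisfies y² ≡ 0.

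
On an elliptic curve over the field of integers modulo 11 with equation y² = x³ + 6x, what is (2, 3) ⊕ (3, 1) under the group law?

(2, 3) + (3, 1). λ = (1 - 3)/(3 - 2) ≡ 9/1 mod 11. 1⁻¹ ≡ 1 (mod 11), so λ ≡ 9.
  x = λ² - 2 - 3 = 81 - 5 ≡ 10; y = λ·(2 - 10) - 3 ≡ 2. → (10, 2)

(10, 2)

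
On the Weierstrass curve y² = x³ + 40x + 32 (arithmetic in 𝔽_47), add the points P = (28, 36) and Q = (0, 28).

(28, 36) + (0, 28). λ = (28 - 36)/(0 - 28) ≡ 39/19 mod 47. 19⁻¹ ≡ 5 (mod 47) since 19·5 = 95 ≡ 1, so λ ≡ 7.
  x = λ² - 28 - 0 = 49 - 28 ≡ 21; y = λ·(28 - 21) - 36 ≡ 13. → (21, 13)

(21, 13)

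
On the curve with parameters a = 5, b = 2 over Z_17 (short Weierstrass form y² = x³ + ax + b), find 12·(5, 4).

O

Write P = (5, 4).
Repeated addition: build up to 12P.
2P: tangent at (5, 4): λ = (3·5² + 5)/(2·4) ≡ 12/8. 8⁻¹ ≡ 15 (mod 17), so λ ≡ 12·15 ≡ 10.
  x = λ² - 5 - 5 = 100 - 10 ≡ 5; y = λ·(5 - 5) - 4 ≡ 13. → (5, 13)
3P: (5, 13) + (5, 4): same x and y₁ ≡ -y₂, so the sum is ∞.
4P: ∞ + (5, 4) = (5, 4) (identity).
5P: tangent at (5, 4): λ = (3·5² + 5)/(2·4) ≡ 12/8. 8⁻¹ ≡ 15 (mod 17), so λ ≡ 12·15 ≡ 10.
  x = λ² - 5 - 5 = 100 - 10 ≡ 5; y = λ·(5 - 5) - 4 ≡ 13. → (5, 13)
6P: (5, 13) + (5, 4): same x and y₁ ≡ -y₂, so the sum is ∞.
7P: ∞ + (5, 4) = (5, 4) (identity).
8P: tangent at (5, 4): λ = (3·5² + 5)/(2·4) ≡ 12/8. 8⁻¹ ≡ 15 (mod 17) since 8·15 = 120 ≡ 1, so λ ≡ 12·15 ≡ 10.
  x = λ² - 5 - 5 = 100 - 10 ≡ 5; y = λ·(5 - 5) - 4 ≡ 13. → (5, 13)
9P: (5, 13) + (5, 4): same x and y₁ ≡ -y₂, so the sum is ∞.
10P: ∞ + (5, 4) = (5, 4) (identity).
11P: tangent at (5, 4): λ = (3·5² + 5)/(2·4) ≡ 12/8. 8⁻¹ ≡ 15 (mod 17), so λ ≡ 12·15 ≡ 10.
  x = λ² - 5 - 5 = 100 - 10 ≡ 5; y = λ·(5 - 5) - 4 ≡ 13. → (5, 13)
12P: (5, 13) + (5, 4): same x and y₁ ≡ -y₂, so the sum is ∞.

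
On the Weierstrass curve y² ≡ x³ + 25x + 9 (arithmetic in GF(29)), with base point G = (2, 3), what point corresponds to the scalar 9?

(12, 23)

Double-and-add on 9 = (1001)₂. Start with G = (2, 3) for the leading 1-bit.
double: tangent at (2, 3): λ = (3·2² + 25)/(2·3) ≡ 8/6. 6⁻¹ ≡ 5 (mod 29), so λ ≡ 8·5 ≡ 11.
  x = λ² - 2 - 2 = 121 - 4 ≡ 1; y = λ·(2 - 1) - 3 ≡ 8. → (1, 8)
double: tangent at (1, 8): λ = (3·1² + 25)/(2·8) ≡ 28/16. 16⁻¹ ≡ 20 (mod 29) since 16·20 = 320 ≡ 1, so λ ≡ 28·20 ≡ 9.
  x = λ² - 1 - 1 = 81 - 2 ≡ 21; y = λ·(1 - 21) - 8 ≡ 15. → (21, 15)
double: tangent at (21, 15): λ = (3·21² + 25)/(2·15) ≡ 14/1. 1⁻¹ ≡ 1 (mod 29), so λ ≡ 14·1 ≡ 14.
  x = λ² - 21 - 21 = 196 - 42 ≡ 9; y = λ·(21 - 9) - 15 ≡ 8. → (9, 8)
add G: (9, 8) + (2, 3). λ = (3 - 8)/(2 - 9) ≡ 24/22 mod 29. 22⁻¹ ≡ 4 (mod 29) since 22·4 = 88 ≡ 1, so λ ≡ 9.
  x = λ² - 9 - 2 = 81 - 11 ≡ 12; y = λ·(9 - 12) - 8 ≡ 23. → (12, 23)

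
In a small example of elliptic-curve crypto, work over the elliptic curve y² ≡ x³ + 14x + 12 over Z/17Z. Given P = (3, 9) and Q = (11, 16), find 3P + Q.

(4, 8)

First 3P:
Repeated addition: build up to 3P.
2P: tangent at (3, 9): λ = (3·3² + 14)/(2·9) ≡ 7/1. 1⁻¹ ≡ 1 (mod 17), so λ ≡ 7·1 ≡ 7.
  x = λ² - 3 - 3 = 49 - 6 ≡ 9; y = λ·(3 - 9) - 9 ≡ 0. → (9, 0)
3P: (9, 0) + (3, 9). λ = (9 - 0)/(3 - 9) ≡ 9/11 mod 17. 11⁻¹ ≡ 14 (mod 17), so λ ≡ 7.
  x = λ² - 9 - 3 = 49 - 12 ≡ 3; y = λ·(9 - 3) - 0 ≡ 8. → (3, 8)
3P = (3, 8).
Finally 3P + Q:
(3, 8) + (11, 16). λ = (16 - 8)/(11 - 3) ≡ 8/8 mod 17. 8⁻¹ ≡ 15 (mod 17) since 8·15 = 120 ≡ 1, so λ ≡ 1.
  x = λ² - 3 - 11 = 1 - 14 ≡ 4; y = λ·(3 - 4) - 8 ≡ 8. → (4, 8)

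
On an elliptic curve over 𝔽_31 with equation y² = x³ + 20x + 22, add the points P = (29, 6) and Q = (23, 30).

(29, 6) + (23, 30). λ = (30 - 6)/(23 - 29) ≡ 24/25 mod 31. 25⁻¹ ≡ 5 (mod 31) since 25·5 = 125 ≡ 1, so λ ≡ 27.
  x = λ² - 29 - 23 = 729 - 52 ≡ 26; y = λ·(29 - 26) - 6 ≡ 13. → (26, 13)

(26, 13)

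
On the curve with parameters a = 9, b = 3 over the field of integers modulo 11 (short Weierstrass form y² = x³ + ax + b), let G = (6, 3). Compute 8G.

Repeated addition: build up to 8G.
2G: tangent at (6, 3): λ = (3·6² + 9)/(2·3) ≡ 7/6. 6⁻¹ ≡ 2 (mod 11), so λ ≡ 7·2 ≡ 3.
  x = λ² - 6 - 6 = 9 - 12 ≡ 8; y = λ·(6 - 8) - 3 ≡ 2. → (8, 2)
3G: (8, 2) + (6, 3). λ = (3 - 2)/(6 - 8) ≡ 1/9 mod 11. 9⁻¹ ≡ 5 (mod 11), so λ ≡ 5.
  x = λ² - 8 - 6 = 25 - 14 ≡ 0; y = λ·(8 - 0) - 2 ≡ 5. → (0, 5)
4G: (0, 5) + (6, 3). λ = (3 - 5)/(6 - 0) ≡ 9/6 mod 11. 6⁻¹ ≡ 2 (mod 11) since 6·2 = 12 ≡ 1, so λ ≡ 7.
  x = λ² - 0 - 6 = 49 - 6 ≡ 10; y = λ·(0 - 10) - 5 ≡ 2. → (10, 2)
5G: (10, 2) + (6, 3). λ = (3 - 2)/(6 - 10) ≡ 1/7 mod 11. 7⁻¹ ≡ 8 (mod 11) since 7·8 = 56 ≡ 1, so λ ≡ 8.
  x = λ² - 10 - 6 = 64 - 16 ≡ 4; y = λ·(10 - 4) - 2 ≡ 2. → (4, 2)
6G: (4, 2) + (6, 3). λ = (3 - 2)/(6 - 4) ≡ 1/2 mod 11. 2⁻¹ ≡ 6 (mod 11) since 2·6 = 12 ≡ 1, so λ ≡ 6.
  x = λ² - 4 - 6 = 36 - 10 ≡ 4; y = λ·(4 - 4) - 2 ≡ 9. → (4, 9)
7G: (4, 9) + (6, 3). λ = (3 - 9)/(6 - 4) ≡ 5/2 mod 11. 2⁻¹ ≡ 6 (mod 11), so λ ≡ 8.
  x = λ² - 4 - 6 = 64 - 10 ≡ 10; y = λ·(4 - 10) - 9 ≡ 9. → (10, 9)
8G: (10, 9) + (6, 3). λ = (3 - 9)/(6 - 10) ≡ 5/7 mod 11. 7⁻¹ ≡ 8 (mod 11), so λ ≡ 7.
  x = λ² - 10 - 6 = 49 - 16 ≡ 0; y = λ·(10 - 0) - 9 ≡ 6. → (0, 6)

(0, 6)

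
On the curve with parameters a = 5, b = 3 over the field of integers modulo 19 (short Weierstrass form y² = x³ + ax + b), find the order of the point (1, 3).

2P: tangent at (1, 3): λ = (3·1² + 5)/(2·3) ≡ 8/6. 6⁻¹ ≡ 16 (mod 19) since 6·16 = 96 ≡ 1, so λ ≡ 8·16 ≡ 14.
  x = λ² - 1 - 1 = 196 - 2 ≡ 4; y = λ·(1 - 4) - 3 ≡ 12. → (4, 12)
3P: (4, 12) + (1, 3). λ = (3 - 12)/(1 - 4) ≡ 10/16 mod 19. 16⁻¹ ≡ 6 (mod 19), so λ ≡ 3.
  x = λ² - 4 - 1 = 9 - 5 ≡ 4; y = λ·(4 - 4) - 12 ≡ 7. → (4, 7)
4P: (4, 7) + (1, 3). λ = (3 - 7)/(1 - 4) ≡ 15/16 mod 19. 16⁻¹ ≡ 6 (mod 19), so λ ≡ 14.
  x = λ² - 4 - 1 = 196 - 5 ≡ 1; y = λ·(4 - 1) - 7 ≡ 16. → (1, 16)
5P: (1, 16) + (1, 3): same x and y₁ ≡ -y₂, so the sum is ∞.
5P = ∞, so the order is 5.

5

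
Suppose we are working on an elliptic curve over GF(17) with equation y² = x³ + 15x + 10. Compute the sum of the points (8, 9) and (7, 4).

(8, 9) + (7, 4). λ = (4 - 9)/(7 - 8) ≡ 12/16 mod 17. 16⁻¹ ≡ 16 (mod 17) since 16·16 = 256 ≡ 1, so λ ≡ 5.
  x = λ² - 8 - 7 = 25 - 15 ≡ 10; y = λ·(8 - 10) - 9 ≡ 15. → (10, 15)

(10, 15)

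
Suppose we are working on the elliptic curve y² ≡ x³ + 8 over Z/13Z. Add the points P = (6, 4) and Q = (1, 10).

(9, 10)

(6, 4) + (1, 10). λ = (10 - 4)/(1 - 6) ≡ 6/8 mod 13. 8⁻¹ ≡ 5 (mod 13) since 8·5 = 40 ≡ 1, so λ ≡ 4.
  x = λ² - 6 - 1 = 16 - 7 ≡ 9; y = λ·(6 - 9) - 4 ≡ 10. → (9, 10)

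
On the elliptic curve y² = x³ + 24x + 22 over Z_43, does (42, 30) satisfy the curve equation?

yes

y² = 30² ≡ 40; x³ + 24x + 22 = 75118 ≡ 40 (mod 43). 40 = 40.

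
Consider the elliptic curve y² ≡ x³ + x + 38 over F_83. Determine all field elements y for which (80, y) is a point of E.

none

x³ + 1x + 38 = 512118 ≡ 8 (mod 83).
8 is a non-residue mod 83; no y exists.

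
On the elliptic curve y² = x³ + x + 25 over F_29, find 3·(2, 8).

(14, 17)

Write P = (2, 8).
Repeated addition: build up to 3P.
2P: tangent at (2, 8): λ = (3·2² + 1)/(2·8) ≡ 13/16. 16⁻¹ ≡ 20 (mod 29) since 16·20 = 320 ≡ 1, so λ ≡ 13·20 ≡ 28.
  x = λ² - 2 - 2 = 784 - 4 ≡ 26; y = λ·(2 - 26) - 8 ≡ 16. → (26, 16)
3P: (26, 16) + (2, 8). λ = (8 - 16)/(2 - 26) ≡ 21/5 mod 29. 5⁻¹ ≡ 6 (mod 29), so λ ≡ 10.
  x = λ² - 26 - 2 = 100 - 28 ≡ 14; y = λ·(26 - 14) - 16 ≡ 17. → (14, 17)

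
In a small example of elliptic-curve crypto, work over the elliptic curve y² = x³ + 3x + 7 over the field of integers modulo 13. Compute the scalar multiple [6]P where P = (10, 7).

Double-and-add on 6 = (110)₂. Start with P = (10, 7) for the leading 1-bit.
double: tangent at (10, 7): λ = (3·10² + 3)/(2·7) ≡ 4/1. 1⁻¹ ≡ 1 (mod 13), so λ ≡ 4·1 ≡ 4.
  x = λ² - 10 - 10 = 16 - 20 ≡ 9; y = λ·(10 - 9) - 7 ≡ 10. → (9, 10)
add P: (9, 10) + (10, 7). λ = (7 - 10)/(10 - 9) ≡ 10/1 mod 13. 1⁻¹ ≡ 1 (mod 13), so λ ≡ 10.
  x = λ² - 9 - 10 = 100 - 19 ≡ 3; y = λ·(9 - 3) - 10 ≡ 11. → (3, 11)
double: tangent at (3, 11): λ = (3·3² + 3)/(2·11) ≡ 4/9. 9⁻¹ ≡ 3 (mod 13) since 9·3 = 27 ≡ 1, so λ ≡ 4·3 ≡ 12.
  x = λ² - 3 - 3 = 144 - 6 ≡ 8; y = λ·(3 - 8) - 11 ≡ 7. → (8, 7)

(8, 7)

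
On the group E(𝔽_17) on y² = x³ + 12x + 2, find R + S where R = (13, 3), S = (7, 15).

(1, 7)

(13, 3) + (7, 15). λ = (15 - 3)/(7 - 13) ≡ 12/11 mod 17. 11⁻¹ ≡ 14 (mod 17) since 11·14 = 154 ≡ 1, so λ ≡ 15.
  x = λ² - 13 - 7 = 225 - 20 ≡ 1; y = λ·(13 - 1) - 3 ≡ 7. → (1, 7)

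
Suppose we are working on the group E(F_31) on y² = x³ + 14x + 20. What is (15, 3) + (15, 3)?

(17, 5)

tangent at (15, 3): λ = (3·15² + 14)/(2·3) ≡ 7/6. 6⁻¹ ≡ 26 (mod 31), so λ ≡ 7·26 ≡ 27.
  x = λ² - 15 - 15 = 729 - 30 ≡ 17; y = λ·(15 - 17) - 3 ≡ 5. → (17, 5)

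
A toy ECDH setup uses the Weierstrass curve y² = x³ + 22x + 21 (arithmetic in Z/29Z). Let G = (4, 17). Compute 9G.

(7, 5)

Repeated addition: build up to 9G.
2G: tangent at (4, 17): λ = (3·4² + 22)/(2·17) ≡ 12/5. 5⁻¹ ≡ 6 (mod 29), so λ ≡ 12·6 ≡ 14.
  x = λ² - 4 - 4 = 196 - 8 ≡ 14; y = λ·(4 - 14) - 17 ≡ 17. → (14, 17)
3G: (14, 17) + (4, 17). λ = (17 - 17)/(4 - 14) ≡ 0/19 mod 29. 19⁻¹ ≡ 26 (mod 29) since 19·26 = 494 ≡ 1, so λ ≡ 0.
  x = λ² - 14 - 4 = 0 - 18 ≡ 11; y = λ·(14 - 11) - 17 ≡ 12. → (11, 12)
4G: (11, 12) + (4, 17). λ = (17 - 12)/(4 - 11) ≡ 5/22 mod 29. 22⁻¹ ≡ 4 (mod 29), so λ ≡ 20.
  x = λ² - 11 - 4 = 400 - 15 ≡ 8; y = λ·(11 - 8) - 12 ≡ 19. → (8, 19)
5G: (8, 19) + (4, 17). λ = (17 - 19)/(4 - 8) ≡ 27/25 mod 29. 25⁻¹ ≡ 7 (mod 29) since 25·7 = 175 ≡ 1, so λ ≡ 15.
  x = λ² - 8 - 4 = 225 - 12 ≡ 10; y = λ·(8 - 10) - 19 ≡ 9. → (10, 9)
6G: (10, 9) + (4, 17). λ = (17 - 9)/(4 - 10) ≡ 8/23 mod 29. 23⁻¹ ≡ 24 (mod 29), so λ ≡ 18.
  x = λ² - 10 - 4 = 324 - 14 ≡ 20; y = λ·(10 - 20) - 9 ≡ 14. → (20, 14)
7G: (20, 14) + (4, 17). λ = (17 - 14)/(4 - 20) ≡ 3/13 mod 29. 13⁻¹ ≡ 9 (mod 29), so λ ≡ 27.
  x = λ² - 20 - 4 = 729 - 24 ≡ 9; y = λ·(20 - 9) - 14 ≡ 22. → (9, 22)
8G: (9, 22) + (4, 17). λ = (17 - 22)/(4 - 9) ≡ 24/24 mod 29. 24⁻¹ ≡ 23 (mod 29) since 24·23 = 552 ≡ 1, so λ ≡ 1.
  x = λ² - 9 - 4 = 1 - 13 ≡ 17; y = λ·(9 - 17) - 22 ≡ 28. → (17, 28)
9G: (17, 28) + (4, 17). λ = (17 - 28)/(4 - 17) ≡ 18/16 mod 29. 16⁻¹ ≡ 20 (mod 29), so λ ≡ 12.
  x = λ² - 17 - 4 = 144 - 21 ≡ 7; y = λ·(17 - 7) - 28 ≡ 5. → (7, 5)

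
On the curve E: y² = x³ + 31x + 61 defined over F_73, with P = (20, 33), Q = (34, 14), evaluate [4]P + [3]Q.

(5, 7)

First 4P:
Double-and-add on 4 = (100)₂. Start with P = (20, 33) for the leading 1-bit.
double: tangent at (20, 33): λ = (3·20² + 31)/(2·33) ≡ 63/66. 66⁻¹ ≡ 52 (mod 73), so λ ≡ 63·52 ≡ 64.
  x = λ² - 20 - 20 = 4096 - 40 ≡ 41; y = λ·(20 - 41) - 33 ≡ 10. → (41, 10)
double: tangent at (41, 10): λ = (3·41² + 31)/(2·10) ≡ 37/20. 20⁻¹ ≡ 11 (mod 73) since 20·11 = 220 ≡ 1, so λ ≡ 37·11 ≡ 42.
  x = λ² - 41 - 41 = 1764 - 82 ≡ 3; y = λ·(41 - 3) - 10 ≡ 53. → (3, 53)
4P = (3, 53).
Next 3Q:
Repeated addition: build up to 3Q.
2Q: tangent at (34, 14): λ = (3·34² + 31)/(2·14) ≡ 68/28. 28⁻¹ ≡ 60 (mod 73), so λ ≡ 68·60 ≡ 65.
  x = λ² - 34 - 34 = 4225 - 68 ≡ 69; y = λ·(34 - 69) - 14 ≡ 47. → (69, 47)
3Q: (69, 47) + (34, 14). λ = (14 - 47)/(34 - 69) ≡ 40/38 mod 73. 38⁻¹ ≡ 25 (mod 73) since 38·25 = 950 ≡ 1, so λ ≡ 51.
  x = λ² - 69 - 34 = 2601 - 103 ≡ 16; y = λ·(69 - 16) - 47 ≡ 28. → (16, 28)
3Q = (16, 28).
Finally 4P + 3Q:
(3, 53) + (16, 28). λ = (28 - 53)/(16 - 3) ≡ 48/13 mod 73. 13⁻¹ ≡ 45 (mod 73) since 13·45 = 585 ≡ 1, so λ ≡ 43.
  x = λ² - 3 - 16 = 1849 - 19 ≡ 5; y = λ·(3 - 5) - 53 ≡ 7. → (5, 7)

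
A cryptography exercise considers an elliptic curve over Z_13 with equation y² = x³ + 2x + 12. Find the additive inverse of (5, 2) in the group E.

-(5, 2) = (5, -2 mod 13) = (5, 11).

(5, 11)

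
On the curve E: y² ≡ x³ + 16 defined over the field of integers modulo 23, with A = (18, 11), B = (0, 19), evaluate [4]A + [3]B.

(0, 4)

First 4A:
Repeated addition: build up to 4A.
2A: tangent at (18, 11): λ = (3·18² + 0)/(2·11) ≡ 6/22. 22⁻¹ ≡ 22 (mod 23) since 22·22 = 484 ≡ 1, so λ ≡ 6·22 ≡ 17.
  x = λ² - 18 - 18 = 289 - 36 ≡ 0; y = λ·(18 - 0) - 11 ≡ 19. → (0, 19)
3A: (0, 19) + (18, 11). λ = (11 - 19)/(18 - 0) ≡ 15/18 mod 23. 18⁻¹ ≡ 9 (mod 23), so λ ≡ 20.
  x = λ² - 0 - 18 = 400 - 18 ≡ 14; y = λ·(0 - 14) - 19 ≡ 0. → (14, 0)
4A: (14, 0) + (18, 11). λ = (11 - 0)/(18 - 14) ≡ 11/4 mod 23. 4⁻¹ ≡ 6 (mod 23), so λ ≡ 20.
  x = λ² - 14 - 18 = 400 - 32 ≡ 0; y = λ·(14 - 0) - 0 ≡ 4. → (0, 4)
4A = (0, 4).
Next 3B:
Repeated addition: build up to 3B.
2B: tangent at (0, 19): λ = (3·0² + 0)/(2·19) ≡ 0/15. 15⁻¹ ≡ 20 (mod 23) since 15·20 = 300 ≡ 1, so λ ≡ 0·20 ≡ 0.
  x = λ² - 0 - 0 = 0 - 0 ≡ 0; y = λ·(0 - 0) - 19 ≡ 4. → (0, 4)
3B: (0, 4) + (0, 19): same x and y₁ ≡ -y₂, so the sum is O.
3B = O.
Finally 4A + 3B:
(0, 4) + O = (0, 4) (identity).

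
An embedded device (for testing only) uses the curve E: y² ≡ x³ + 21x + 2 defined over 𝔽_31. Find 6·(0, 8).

Write Q = (0, 8).
Repeated addition: build up to 6Q.
2Q: tangent at (0, 8): λ = (3·0² + 21)/(2·8) ≡ 21/16. 16⁻¹ ≡ 2 (mod 31), so λ ≡ 21·2 ≡ 11.
  x = λ² - 0 - 0 = 121 - 0 ≡ 28; y = λ·(0 - 28) - 8 ≡ 25. → (28, 25)
3Q: (28, 25) + (0, 8). λ = (8 - 25)/(0 - 28) ≡ 14/3 mod 31. 3⁻¹ ≡ 21 (mod 31), so λ ≡ 15.
  x = λ² - 28 - 0 = 225 - 28 ≡ 11; y = λ·(28 - 11) - 25 ≡ 13. → (11, 13)
4Q: (11, 13) + (0, 8). λ = (8 - 13)/(0 - 11) ≡ 26/20 mod 31. 20⁻¹ ≡ 14 (mod 31), so λ ≡ 23.
  x = λ² - 11 - 0 = 529 - 11 ≡ 22; y = λ·(11 - 22) - 13 ≡ 13. → (22, 13)
5Q: (22, 13) + (0, 8). λ = (8 - 13)/(0 - 22) ≡ 26/9 mod 31. 9⁻¹ ≡ 7 (mod 31), so λ ≡ 27.
  x = λ² - 22 - 0 = 729 - 22 ≡ 25; y = λ·(22 - 25) - 13 ≡ 30. → (25, 30)
6Q: (25, 30) + (0, 8). λ = (8 - 30)/(0 - 25) ≡ 9/6 mod 31. 6⁻¹ ≡ 26 (mod 31), so λ ≡ 17.
  x = λ² - 25 - 0 = 289 - 25 ≡ 16; y = λ·(25 - 16) - 30 ≡ 30. → (16, 30)

(16, 30)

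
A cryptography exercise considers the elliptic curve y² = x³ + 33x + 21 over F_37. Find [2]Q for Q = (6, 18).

(0, 24)

tangent at (6, 18): λ = (3·6² + 33)/(2·18) ≡ 30/36. 36⁻¹ ≡ 36 (mod 37), so λ ≡ 30·36 ≡ 7.
  x = λ² - 6 - 6 = 49 - 12 ≡ 0; y = λ·(6 - 0) - 18 ≡ 24. → (0, 24)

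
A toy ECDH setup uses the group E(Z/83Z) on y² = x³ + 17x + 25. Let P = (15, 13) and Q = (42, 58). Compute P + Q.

(38, 4)

(15, 13) + (42, 58). λ = (58 - 13)/(42 - 15) ≡ 45/27 mod 83. 27⁻¹ ≡ 40 (mod 83), so λ ≡ 57.
  x = λ² - 15 - 42 = 3249 - 57 ≡ 38; y = λ·(15 - 38) - 13 ≡ 4. → (38, 4)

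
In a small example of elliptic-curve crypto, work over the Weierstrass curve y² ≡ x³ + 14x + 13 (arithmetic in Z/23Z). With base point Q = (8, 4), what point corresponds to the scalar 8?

(21, 0)

Repeated addition: build up to 8Q.
2Q: tangent at (8, 4): λ = (3·8² + 14)/(2·4) ≡ 22/8. 8⁻¹ ≡ 3 (mod 23), so λ ≡ 22·3 ≡ 20.
  x = λ² - 8 - 8 = 400 - 16 ≡ 16; y = λ·(8 - 16) - 4 ≡ 20. → (16, 20)
3Q: (16, 20) + (8, 4). λ = (4 - 20)/(8 - 16) ≡ 7/15 mod 23. 15⁻¹ ≡ 20 (mod 23), so λ ≡ 2.
  x = λ² - 16 - 8 = 4 - 24 ≡ 3; y = λ·(16 - 3) - 20 ≡ 6. → (3, 6)
4Q: (3, 6) + (8, 4). λ = (4 - 6)/(8 - 3) ≡ 21/5 mod 23. 5⁻¹ ≡ 14 (mod 23), so λ ≡ 18.
  x = λ² - 3 - 8 = 324 - 11 ≡ 14; y = λ·(3 - 14) - 6 ≡ 3. → (14, 3)
5Q: (14, 3) + (8, 4). λ = (4 - 3)/(8 - 14) ≡ 1/17 mod 23. 17⁻¹ ≡ 19 (mod 23) since 17·19 = 323 ≡ 1, so λ ≡ 19.
  x = λ² - 14 - 8 = 361 - 22 ≡ 17; y = λ·(14 - 17) - 3 ≡ 9. → (17, 9)
6Q: (17, 9) + (8, 4). λ = (4 - 9)/(8 - 17) ≡ 18/14 mod 23. 14⁻¹ ≡ 5 (mod 23) since 14·5 = 70 ≡ 1, so λ ≡ 21.
  x = λ² - 17 - 8 = 441 - 25 ≡ 2; y = λ·(17 - 2) - 9 ≡ 7. → (2, 7)
7Q: (2, 7) + (8, 4). λ = (4 - 7)/(8 - 2) ≡ 20/6 mod 23. 6⁻¹ ≡ 4 (mod 23) since 6·4 = 24 ≡ 1, so λ ≡ 11.
  x = λ² - 2 - 8 = 121 - 10 ≡ 19; y = λ·(2 - 19) - 7 ≡ 13. → (19, 13)
8Q: (19, 13) + (8, 4). λ = (4 - 13)/(8 - 19) ≡ 14/12 mod 23. 12⁻¹ ≡ 2 (mod 23), so λ ≡ 5.
  x = λ² - 19 - 8 = 25 - 27 ≡ 21; y = λ·(19 - 21) - 13 ≡ 0. → (21, 0)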